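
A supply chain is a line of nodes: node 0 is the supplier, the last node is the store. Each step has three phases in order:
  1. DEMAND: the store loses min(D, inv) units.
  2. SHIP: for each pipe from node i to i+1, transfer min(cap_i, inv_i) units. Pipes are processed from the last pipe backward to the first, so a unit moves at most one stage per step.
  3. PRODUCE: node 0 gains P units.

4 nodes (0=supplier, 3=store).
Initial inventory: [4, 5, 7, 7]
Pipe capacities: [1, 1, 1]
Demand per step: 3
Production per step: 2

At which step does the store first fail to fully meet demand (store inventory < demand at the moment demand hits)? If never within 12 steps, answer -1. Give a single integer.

Step 1: demand=3,sold=3 ship[2->3]=1 ship[1->2]=1 ship[0->1]=1 prod=2 -> [5 5 7 5]
Step 2: demand=3,sold=3 ship[2->3]=1 ship[1->2]=1 ship[0->1]=1 prod=2 -> [6 5 7 3]
Step 3: demand=3,sold=3 ship[2->3]=1 ship[1->2]=1 ship[0->1]=1 prod=2 -> [7 5 7 1]
Step 4: demand=3,sold=1 ship[2->3]=1 ship[1->2]=1 ship[0->1]=1 prod=2 -> [8 5 7 1]
Step 5: demand=3,sold=1 ship[2->3]=1 ship[1->2]=1 ship[0->1]=1 prod=2 -> [9 5 7 1]
Step 6: demand=3,sold=1 ship[2->3]=1 ship[1->2]=1 ship[0->1]=1 prod=2 -> [10 5 7 1]
Step 7: demand=3,sold=1 ship[2->3]=1 ship[1->2]=1 ship[0->1]=1 prod=2 -> [11 5 7 1]
Step 8: demand=3,sold=1 ship[2->3]=1 ship[1->2]=1 ship[0->1]=1 prod=2 -> [12 5 7 1]
Step 9: demand=3,sold=1 ship[2->3]=1 ship[1->2]=1 ship[0->1]=1 prod=2 -> [13 5 7 1]
Step 10: demand=3,sold=1 ship[2->3]=1 ship[1->2]=1 ship[0->1]=1 prod=2 -> [14 5 7 1]
Step 11: demand=3,sold=1 ship[2->3]=1 ship[1->2]=1 ship[0->1]=1 prod=2 -> [15 5 7 1]
Step 12: demand=3,sold=1 ship[2->3]=1 ship[1->2]=1 ship[0->1]=1 prod=2 -> [16 5 7 1]
First stockout at step 4

4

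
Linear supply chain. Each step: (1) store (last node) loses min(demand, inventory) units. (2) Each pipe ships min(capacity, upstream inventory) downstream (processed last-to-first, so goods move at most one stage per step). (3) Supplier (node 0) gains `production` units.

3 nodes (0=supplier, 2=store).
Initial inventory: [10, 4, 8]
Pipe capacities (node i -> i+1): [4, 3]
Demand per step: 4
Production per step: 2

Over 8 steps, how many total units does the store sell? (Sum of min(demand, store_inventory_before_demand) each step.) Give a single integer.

Answer: 29

Derivation:
Step 1: sold=4 (running total=4) -> [8 5 7]
Step 2: sold=4 (running total=8) -> [6 6 6]
Step 3: sold=4 (running total=12) -> [4 7 5]
Step 4: sold=4 (running total=16) -> [2 8 4]
Step 5: sold=4 (running total=20) -> [2 7 3]
Step 6: sold=3 (running total=23) -> [2 6 3]
Step 7: sold=3 (running total=26) -> [2 5 3]
Step 8: sold=3 (running total=29) -> [2 4 3]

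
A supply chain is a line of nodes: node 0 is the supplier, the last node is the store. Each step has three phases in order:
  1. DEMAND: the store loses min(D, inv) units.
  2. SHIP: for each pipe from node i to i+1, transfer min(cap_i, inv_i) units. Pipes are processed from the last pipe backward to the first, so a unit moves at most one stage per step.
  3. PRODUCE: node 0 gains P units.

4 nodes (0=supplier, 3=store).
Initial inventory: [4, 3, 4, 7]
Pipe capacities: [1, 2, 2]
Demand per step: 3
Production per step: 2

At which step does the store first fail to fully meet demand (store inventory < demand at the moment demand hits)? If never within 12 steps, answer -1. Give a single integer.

Step 1: demand=3,sold=3 ship[2->3]=2 ship[1->2]=2 ship[0->1]=1 prod=2 -> [5 2 4 6]
Step 2: demand=3,sold=3 ship[2->3]=2 ship[1->2]=2 ship[0->1]=1 prod=2 -> [6 1 4 5]
Step 3: demand=3,sold=3 ship[2->3]=2 ship[1->2]=1 ship[0->1]=1 prod=2 -> [7 1 3 4]
Step 4: demand=3,sold=3 ship[2->3]=2 ship[1->2]=1 ship[0->1]=1 prod=2 -> [8 1 2 3]
Step 5: demand=3,sold=3 ship[2->3]=2 ship[1->2]=1 ship[0->1]=1 prod=2 -> [9 1 1 2]
Step 6: demand=3,sold=2 ship[2->3]=1 ship[1->2]=1 ship[0->1]=1 prod=2 -> [10 1 1 1]
Step 7: demand=3,sold=1 ship[2->3]=1 ship[1->2]=1 ship[0->1]=1 prod=2 -> [11 1 1 1]
Step 8: demand=3,sold=1 ship[2->3]=1 ship[1->2]=1 ship[0->1]=1 prod=2 -> [12 1 1 1]
Step 9: demand=3,sold=1 ship[2->3]=1 ship[1->2]=1 ship[0->1]=1 prod=2 -> [13 1 1 1]
Step 10: demand=3,sold=1 ship[2->3]=1 ship[1->2]=1 ship[0->1]=1 prod=2 -> [14 1 1 1]
Step 11: demand=3,sold=1 ship[2->3]=1 ship[1->2]=1 ship[0->1]=1 prod=2 -> [15 1 1 1]
Step 12: demand=3,sold=1 ship[2->3]=1 ship[1->2]=1 ship[0->1]=1 prod=2 -> [16 1 1 1]
First stockout at step 6

6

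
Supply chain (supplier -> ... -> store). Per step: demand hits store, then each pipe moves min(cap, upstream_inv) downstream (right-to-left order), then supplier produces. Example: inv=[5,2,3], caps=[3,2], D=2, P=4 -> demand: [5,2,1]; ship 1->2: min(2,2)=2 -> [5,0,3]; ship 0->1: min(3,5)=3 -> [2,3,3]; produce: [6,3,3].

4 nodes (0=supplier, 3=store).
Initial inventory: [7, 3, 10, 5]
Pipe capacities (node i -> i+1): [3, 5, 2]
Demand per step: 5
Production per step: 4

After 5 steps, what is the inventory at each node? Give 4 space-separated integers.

Step 1: demand=5,sold=5 ship[2->3]=2 ship[1->2]=3 ship[0->1]=3 prod=4 -> inv=[8 3 11 2]
Step 2: demand=5,sold=2 ship[2->3]=2 ship[1->2]=3 ship[0->1]=3 prod=4 -> inv=[9 3 12 2]
Step 3: demand=5,sold=2 ship[2->3]=2 ship[1->2]=3 ship[0->1]=3 prod=4 -> inv=[10 3 13 2]
Step 4: demand=5,sold=2 ship[2->3]=2 ship[1->2]=3 ship[0->1]=3 prod=4 -> inv=[11 3 14 2]
Step 5: demand=5,sold=2 ship[2->3]=2 ship[1->2]=3 ship[0->1]=3 prod=4 -> inv=[12 3 15 2]

12 3 15 2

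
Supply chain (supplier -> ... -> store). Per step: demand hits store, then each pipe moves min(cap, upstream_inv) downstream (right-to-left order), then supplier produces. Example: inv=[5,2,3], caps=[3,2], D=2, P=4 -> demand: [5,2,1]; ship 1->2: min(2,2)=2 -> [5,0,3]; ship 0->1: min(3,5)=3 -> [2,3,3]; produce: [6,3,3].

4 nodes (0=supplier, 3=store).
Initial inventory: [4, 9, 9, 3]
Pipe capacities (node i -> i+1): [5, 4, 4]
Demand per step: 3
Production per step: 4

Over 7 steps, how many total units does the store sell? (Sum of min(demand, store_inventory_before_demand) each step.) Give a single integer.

Step 1: sold=3 (running total=3) -> [4 9 9 4]
Step 2: sold=3 (running total=6) -> [4 9 9 5]
Step 3: sold=3 (running total=9) -> [4 9 9 6]
Step 4: sold=3 (running total=12) -> [4 9 9 7]
Step 5: sold=3 (running total=15) -> [4 9 9 8]
Step 6: sold=3 (running total=18) -> [4 9 9 9]
Step 7: sold=3 (running total=21) -> [4 9 9 10]

Answer: 21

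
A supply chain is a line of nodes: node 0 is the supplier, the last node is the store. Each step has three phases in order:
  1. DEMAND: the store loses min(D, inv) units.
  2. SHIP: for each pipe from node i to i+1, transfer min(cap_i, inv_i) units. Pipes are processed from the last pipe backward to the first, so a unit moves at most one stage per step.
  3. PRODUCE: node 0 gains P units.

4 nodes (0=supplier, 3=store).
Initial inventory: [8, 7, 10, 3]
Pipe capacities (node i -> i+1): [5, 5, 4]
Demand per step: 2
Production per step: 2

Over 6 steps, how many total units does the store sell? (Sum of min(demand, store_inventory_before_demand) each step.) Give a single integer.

Answer: 12

Derivation:
Step 1: sold=2 (running total=2) -> [5 7 11 5]
Step 2: sold=2 (running total=4) -> [2 7 12 7]
Step 3: sold=2 (running total=6) -> [2 4 13 9]
Step 4: sold=2 (running total=8) -> [2 2 13 11]
Step 5: sold=2 (running total=10) -> [2 2 11 13]
Step 6: sold=2 (running total=12) -> [2 2 9 15]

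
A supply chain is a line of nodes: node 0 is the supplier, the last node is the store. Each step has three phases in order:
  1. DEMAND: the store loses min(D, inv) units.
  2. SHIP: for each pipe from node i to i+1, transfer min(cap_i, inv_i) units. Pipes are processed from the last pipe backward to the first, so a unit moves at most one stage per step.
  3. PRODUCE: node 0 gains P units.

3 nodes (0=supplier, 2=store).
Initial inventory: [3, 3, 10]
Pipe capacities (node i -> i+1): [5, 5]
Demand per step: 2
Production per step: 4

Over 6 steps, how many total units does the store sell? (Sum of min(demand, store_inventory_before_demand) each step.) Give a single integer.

Answer: 12

Derivation:
Step 1: sold=2 (running total=2) -> [4 3 11]
Step 2: sold=2 (running total=4) -> [4 4 12]
Step 3: sold=2 (running total=6) -> [4 4 14]
Step 4: sold=2 (running total=8) -> [4 4 16]
Step 5: sold=2 (running total=10) -> [4 4 18]
Step 6: sold=2 (running total=12) -> [4 4 20]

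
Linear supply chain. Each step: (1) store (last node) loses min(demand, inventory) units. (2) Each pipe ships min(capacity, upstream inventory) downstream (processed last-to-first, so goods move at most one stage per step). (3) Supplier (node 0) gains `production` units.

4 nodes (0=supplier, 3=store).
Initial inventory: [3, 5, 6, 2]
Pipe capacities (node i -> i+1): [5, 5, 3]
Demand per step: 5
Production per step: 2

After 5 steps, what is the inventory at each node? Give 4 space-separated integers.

Step 1: demand=5,sold=2 ship[2->3]=3 ship[1->2]=5 ship[0->1]=3 prod=2 -> inv=[2 3 8 3]
Step 2: demand=5,sold=3 ship[2->3]=3 ship[1->2]=3 ship[0->1]=2 prod=2 -> inv=[2 2 8 3]
Step 3: demand=5,sold=3 ship[2->3]=3 ship[1->2]=2 ship[0->1]=2 prod=2 -> inv=[2 2 7 3]
Step 4: demand=5,sold=3 ship[2->3]=3 ship[1->2]=2 ship[0->1]=2 prod=2 -> inv=[2 2 6 3]
Step 5: demand=5,sold=3 ship[2->3]=3 ship[1->2]=2 ship[0->1]=2 prod=2 -> inv=[2 2 5 3]

2 2 5 3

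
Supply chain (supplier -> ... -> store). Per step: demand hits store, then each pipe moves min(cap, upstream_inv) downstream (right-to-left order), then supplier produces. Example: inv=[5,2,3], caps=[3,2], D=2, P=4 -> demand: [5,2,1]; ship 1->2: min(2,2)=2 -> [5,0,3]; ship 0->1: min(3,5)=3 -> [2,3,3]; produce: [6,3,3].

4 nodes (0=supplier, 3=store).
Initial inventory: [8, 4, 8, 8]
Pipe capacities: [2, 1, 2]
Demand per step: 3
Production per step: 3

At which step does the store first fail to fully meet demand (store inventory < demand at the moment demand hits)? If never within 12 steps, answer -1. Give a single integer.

Step 1: demand=3,sold=3 ship[2->3]=2 ship[1->2]=1 ship[0->1]=2 prod=3 -> [9 5 7 7]
Step 2: demand=3,sold=3 ship[2->3]=2 ship[1->2]=1 ship[0->1]=2 prod=3 -> [10 6 6 6]
Step 3: demand=3,sold=3 ship[2->3]=2 ship[1->2]=1 ship[0->1]=2 prod=3 -> [11 7 5 5]
Step 4: demand=3,sold=3 ship[2->3]=2 ship[1->2]=1 ship[0->1]=2 prod=3 -> [12 8 4 4]
Step 5: demand=3,sold=3 ship[2->3]=2 ship[1->2]=1 ship[0->1]=2 prod=3 -> [13 9 3 3]
Step 6: demand=3,sold=3 ship[2->3]=2 ship[1->2]=1 ship[0->1]=2 prod=3 -> [14 10 2 2]
Step 7: demand=3,sold=2 ship[2->3]=2 ship[1->2]=1 ship[0->1]=2 prod=3 -> [15 11 1 2]
Step 8: demand=3,sold=2 ship[2->3]=1 ship[1->2]=1 ship[0->1]=2 prod=3 -> [16 12 1 1]
Step 9: demand=3,sold=1 ship[2->3]=1 ship[1->2]=1 ship[0->1]=2 prod=3 -> [17 13 1 1]
Step 10: demand=3,sold=1 ship[2->3]=1 ship[1->2]=1 ship[0->1]=2 prod=3 -> [18 14 1 1]
Step 11: demand=3,sold=1 ship[2->3]=1 ship[1->2]=1 ship[0->1]=2 prod=3 -> [19 15 1 1]
Step 12: demand=3,sold=1 ship[2->3]=1 ship[1->2]=1 ship[0->1]=2 prod=3 -> [20 16 1 1]
First stockout at step 7

7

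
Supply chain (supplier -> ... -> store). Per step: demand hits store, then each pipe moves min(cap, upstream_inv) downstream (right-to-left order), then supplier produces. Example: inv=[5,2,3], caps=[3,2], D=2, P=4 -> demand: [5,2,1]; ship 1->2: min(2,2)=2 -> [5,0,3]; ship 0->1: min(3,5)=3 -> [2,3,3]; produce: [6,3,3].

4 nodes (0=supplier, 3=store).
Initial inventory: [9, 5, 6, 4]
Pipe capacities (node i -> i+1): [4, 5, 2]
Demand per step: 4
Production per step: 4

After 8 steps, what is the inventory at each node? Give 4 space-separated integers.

Step 1: demand=4,sold=4 ship[2->3]=2 ship[1->2]=5 ship[0->1]=4 prod=4 -> inv=[9 4 9 2]
Step 2: demand=4,sold=2 ship[2->3]=2 ship[1->2]=4 ship[0->1]=4 prod=4 -> inv=[9 4 11 2]
Step 3: demand=4,sold=2 ship[2->3]=2 ship[1->2]=4 ship[0->1]=4 prod=4 -> inv=[9 4 13 2]
Step 4: demand=4,sold=2 ship[2->3]=2 ship[1->2]=4 ship[0->1]=4 prod=4 -> inv=[9 4 15 2]
Step 5: demand=4,sold=2 ship[2->3]=2 ship[1->2]=4 ship[0->1]=4 prod=4 -> inv=[9 4 17 2]
Step 6: demand=4,sold=2 ship[2->3]=2 ship[1->2]=4 ship[0->1]=4 prod=4 -> inv=[9 4 19 2]
Step 7: demand=4,sold=2 ship[2->3]=2 ship[1->2]=4 ship[0->1]=4 prod=4 -> inv=[9 4 21 2]
Step 8: demand=4,sold=2 ship[2->3]=2 ship[1->2]=4 ship[0->1]=4 prod=4 -> inv=[9 4 23 2]

9 4 23 2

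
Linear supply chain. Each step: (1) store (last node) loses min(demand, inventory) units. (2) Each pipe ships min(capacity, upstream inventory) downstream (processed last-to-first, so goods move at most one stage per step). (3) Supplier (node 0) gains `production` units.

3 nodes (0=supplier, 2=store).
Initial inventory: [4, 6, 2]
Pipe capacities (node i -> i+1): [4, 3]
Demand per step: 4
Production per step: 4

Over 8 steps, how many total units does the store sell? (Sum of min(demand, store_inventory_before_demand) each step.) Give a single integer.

Step 1: sold=2 (running total=2) -> [4 7 3]
Step 2: sold=3 (running total=5) -> [4 8 3]
Step 3: sold=3 (running total=8) -> [4 9 3]
Step 4: sold=3 (running total=11) -> [4 10 3]
Step 5: sold=3 (running total=14) -> [4 11 3]
Step 6: sold=3 (running total=17) -> [4 12 3]
Step 7: sold=3 (running total=20) -> [4 13 3]
Step 8: sold=3 (running total=23) -> [4 14 3]

Answer: 23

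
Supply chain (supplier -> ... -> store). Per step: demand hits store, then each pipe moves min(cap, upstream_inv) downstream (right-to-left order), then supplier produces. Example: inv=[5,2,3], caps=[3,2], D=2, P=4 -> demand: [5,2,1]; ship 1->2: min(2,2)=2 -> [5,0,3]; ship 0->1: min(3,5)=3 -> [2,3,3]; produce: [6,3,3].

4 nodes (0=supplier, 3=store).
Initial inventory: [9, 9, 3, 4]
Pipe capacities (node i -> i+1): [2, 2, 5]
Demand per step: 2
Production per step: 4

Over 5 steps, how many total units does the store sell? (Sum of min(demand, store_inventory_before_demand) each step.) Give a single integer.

Step 1: sold=2 (running total=2) -> [11 9 2 5]
Step 2: sold=2 (running total=4) -> [13 9 2 5]
Step 3: sold=2 (running total=6) -> [15 9 2 5]
Step 4: sold=2 (running total=8) -> [17 9 2 5]
Step 5: sold=2 (running total=10) -> [19 9 2 5]

Answer: 10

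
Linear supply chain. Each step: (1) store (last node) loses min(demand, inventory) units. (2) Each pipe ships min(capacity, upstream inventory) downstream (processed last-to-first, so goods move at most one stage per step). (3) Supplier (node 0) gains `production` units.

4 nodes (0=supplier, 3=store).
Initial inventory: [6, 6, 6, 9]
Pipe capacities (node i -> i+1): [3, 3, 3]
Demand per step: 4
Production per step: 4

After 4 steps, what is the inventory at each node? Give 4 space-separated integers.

Step 1: demand=4,sold=4 ship[2->3]=3 ship[1->2]=3 ship[0->1]=3 prod=4 -> inv=[7 6 6 8]
Step 2: demand=4,sold=4 ship[2->3]=3 ship[1->2]=3 ship[0->1]=3 prod=4 -> inv=[8 6 6 7]
Step 3: demand=4,sold=4 ship[2->3]=3 ship[1->2]=3 ship[0->1]=3 prod=4 -> inv=[9 6 6 6]
Step 4: demand=4,sold=4 ship[2->3]=3 ship[1->2]=3 ship[0->1]=3 prod=4 -> inv=[10 6 6 5]

10 6 6 5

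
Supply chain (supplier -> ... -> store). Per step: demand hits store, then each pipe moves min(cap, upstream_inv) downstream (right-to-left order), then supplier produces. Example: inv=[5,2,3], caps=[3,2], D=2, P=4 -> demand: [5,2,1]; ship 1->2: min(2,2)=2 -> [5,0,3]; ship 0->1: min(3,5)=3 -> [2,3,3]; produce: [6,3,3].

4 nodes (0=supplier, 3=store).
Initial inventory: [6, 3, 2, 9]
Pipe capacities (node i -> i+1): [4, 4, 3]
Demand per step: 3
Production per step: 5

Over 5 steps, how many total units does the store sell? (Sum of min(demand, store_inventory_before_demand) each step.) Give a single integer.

Step 1: sold=3 (running total=3) -> [7 4 3 8]
Step 2: sold=3 (running total=6) -> [8 4 4 8]
Step 3: sold=3 (running total=9) -> [9 4 5 8]
Step 4: sold=3 (running total=12) -> [10 4 6 8]
Step 5: sold=3 (running total=15) -> [11 4 7 8]

Answer: 15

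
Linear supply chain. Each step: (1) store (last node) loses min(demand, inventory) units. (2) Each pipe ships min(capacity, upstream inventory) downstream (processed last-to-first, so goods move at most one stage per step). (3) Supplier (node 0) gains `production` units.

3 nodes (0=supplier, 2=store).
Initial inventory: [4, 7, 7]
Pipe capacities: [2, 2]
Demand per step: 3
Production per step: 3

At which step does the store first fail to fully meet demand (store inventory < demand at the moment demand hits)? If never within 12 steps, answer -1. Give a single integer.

Step 1: demand=3,sold=3 ship[1->2]=2 ship[0->1]=2 prod=3 -> [5 7 6]
Step 2: demand=3,sold=3 ship[1->2]=2 ship[0->1]=2 prod=3 -> [6 7 5]
Step 3: demand=3,sold=3 ship[1->2]=2 ship[0->1]=2 prod=3 -> [7 7 4]
Step 4: demand=3,sold=3 ship[1->2]=2 ship[0->1]=2 prod=3 -> [8 7 3]
Step 5: demand=3,sold=3 ship[1->2]=2 ship[0->1]=2 prod=3 -> [9 7 2]
Step 6: demand=3,sold=2 ship[1->2]=2 ship[0->1]=2 prod=3 -> [10 7 2]
Step 7: demand=3,sold=2 ship[1->2]=2 ship[0->1]=2 prod=3 -> [11 7 2]
Step 8: demand=3,sold=2 ship[1->2]=2 ship[0->1]=2 prod=3 -> [12 7 2]
Step 9: demand=3,sold=2 ship[1->2]=2 ship[0->1]=2 prod=3 -> [13 7 2]
Step 10: demand=3,sold=2 ship[1->2]=2 ship[0->1]=2 prod=3 -> [14 7 2]
Step 11: demand=3,sold=2 ship[1->2]=2 ship[0->1]=2 prod=3 -> [15 7 2]
Step 12: demand=3,sold=2 ship[1->2]=2 ship[0->1]=2 prod=3 -> [16 7 2]
First stockout at step 6

6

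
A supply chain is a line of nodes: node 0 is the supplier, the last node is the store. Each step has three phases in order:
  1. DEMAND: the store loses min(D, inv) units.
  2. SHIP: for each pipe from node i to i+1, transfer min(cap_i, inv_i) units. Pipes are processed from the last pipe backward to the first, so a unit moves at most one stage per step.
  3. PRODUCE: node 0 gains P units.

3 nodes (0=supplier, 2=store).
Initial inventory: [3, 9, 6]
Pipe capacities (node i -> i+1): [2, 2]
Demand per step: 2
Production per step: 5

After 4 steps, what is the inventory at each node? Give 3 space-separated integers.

Step 1: demand=2,sold=2 ship[1->2]=2 ship[0->1]=2 prod=5 -> inv=[6 9 6]
Step 2: demand=2,sold=2 ship[1->2]=2 ship[0->1]=2 prod=5 -> inv=[9 9 6]
Step 3: demand=2,sold=2 ship[1->2]=2 ship[0->1]=2 prod=5 -> inv=[12 9 6]
Step 4: demand=2,sold=2 ship[1->2]=2 ship[0->1]=2 prod=5 -> inv=[15 9 6]

15 9 6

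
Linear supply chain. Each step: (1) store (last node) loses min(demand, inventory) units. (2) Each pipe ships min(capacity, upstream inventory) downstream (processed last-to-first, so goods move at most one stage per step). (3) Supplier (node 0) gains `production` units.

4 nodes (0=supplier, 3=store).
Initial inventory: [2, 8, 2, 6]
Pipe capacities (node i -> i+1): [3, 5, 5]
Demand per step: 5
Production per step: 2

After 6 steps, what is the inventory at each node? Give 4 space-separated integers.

Step 1: demand=5,sold=5 ship[2->3]=2 ship[1->2]=5 ship[0->1]=2 prod=2 -> inv=[2 5 5 3]
Step 2: demand=5,sold=3 ship[2->3]=5 ship[1->2]=5 ship[0->1]=2 prod=2 -> inv=[2 2 5 5]
Step 3: demand=5,sold=5 ship[2->3]=5 ship[1->2]=2 ship[0->1]=2 prod=2 -> inv=[2 2 2 5]
Step 4: demand=5,sold=5 ship[2->3]=2 ship[1->2]=2 ship[0->1]=2 prod=2 -> inv=[2 2 2 2]
Step 5: demand=5,sold=2 ship[2->3]=2 ship[1->2]=2 ship[0->1]=2 prod=2 -> inv=[2 2 2 2]
Step 6: demand=5,sold=2 ship[2->3]=2 ship[1->2]=2 ship[0->1]=2 prod=2 -> inv=[2 2 2 2]

2 2 2 2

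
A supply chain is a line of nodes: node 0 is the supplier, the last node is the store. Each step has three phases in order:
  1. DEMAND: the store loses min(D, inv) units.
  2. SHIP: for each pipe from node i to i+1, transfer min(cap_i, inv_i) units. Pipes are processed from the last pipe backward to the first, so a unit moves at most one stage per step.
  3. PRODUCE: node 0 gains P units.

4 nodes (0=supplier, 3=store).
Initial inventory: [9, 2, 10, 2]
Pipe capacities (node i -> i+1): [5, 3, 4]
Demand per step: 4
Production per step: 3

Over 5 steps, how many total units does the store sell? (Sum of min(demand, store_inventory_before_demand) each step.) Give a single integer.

Step 1: sold=2 (running total=2) -> [7 5 8 4]
Step 2: sold=4 (running total=6) -> [5 7 7 4]
Step 3: sold=4 (running total=10) -> [3 9 6 4]
Step 4: sold=4 (running total=14) -> [3 9 5 4]
Step 5: sold=4 (running total=18) -> [3 9 4 4]

Answer: 18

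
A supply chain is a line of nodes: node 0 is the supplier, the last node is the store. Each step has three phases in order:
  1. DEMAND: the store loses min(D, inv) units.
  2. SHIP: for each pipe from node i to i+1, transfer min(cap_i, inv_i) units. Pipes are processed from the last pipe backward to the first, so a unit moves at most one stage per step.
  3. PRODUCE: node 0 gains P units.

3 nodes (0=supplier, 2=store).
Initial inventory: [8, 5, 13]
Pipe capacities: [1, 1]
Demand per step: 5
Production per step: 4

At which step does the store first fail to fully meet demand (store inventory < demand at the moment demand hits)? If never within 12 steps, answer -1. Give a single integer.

Step 1: demand=5,sold=5 ship[1->2]=1 ship[0->1]=1 prod=4 -> [11 5 9]
Step 2: demand=5,sold=5 ship[1->2]=1 ship[0->1]=1 prod=4 -> [14 5 5]
Step 3: demand=5,sold=5 ship[1->2]=1 ship[0->1]=1 prod=4 -> [17 5 1]
Step 4: demand=5,sold=1 ship[1->2]=1 ship[0->1]=1 prod=4 -> [20 5 1]
Step 5: demand=5,sold=1 ship[1->2]=1 ship[0->1]=1 prod=4 -> [23 5 1]
Step 6: demand=5,sold=1 ship[1->2]=1 ship[0->1]=1 prod=4 -> [26 5 1]
Step 7: demand=5,sold=1 ship[1->2]=1 ship[0->1]=1 prod=4 -> [29 5 1]
Step 8: demand=5,sold=1 ship[1->2]=1 ship[0->1]=1 prod=4 -> [32 5 1]
Step 9: demand=5,sold=1 ship[1->2]=1 ship[0->1]=1 prod=4 -> [35 5 1]
Step 10: demand=5,sold=1 ship[1->2]=1 ship[0->1]=1 prod=4 -> [38 5 1]
Step 11: demand=5,sold=1 ship[1->2]=1 ship[0->1]=1 prod=4 -> [41 5 1]
Step 12: demand=5,sold=1 ship[1->2]=1 ship[0->1]=1 prod=4 -> [44 5 1]
First stockout at step 4

4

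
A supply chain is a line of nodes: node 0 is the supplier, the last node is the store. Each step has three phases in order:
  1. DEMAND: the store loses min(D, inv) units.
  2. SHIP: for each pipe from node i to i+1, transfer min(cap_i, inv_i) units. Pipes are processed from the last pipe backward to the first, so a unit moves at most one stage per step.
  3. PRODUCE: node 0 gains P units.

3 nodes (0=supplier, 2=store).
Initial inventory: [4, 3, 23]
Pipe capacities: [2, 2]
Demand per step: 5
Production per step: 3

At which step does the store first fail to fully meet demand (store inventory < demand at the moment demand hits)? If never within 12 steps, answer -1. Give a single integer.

Step 1: demand=5,sold=5 ship[1->2]=2 ship[0->1]=2 prod=3 -> [5 3 20]
Step 2: demand=5,sold=5 ship[1->2]=2 ship[0->1]=2 prod=3 -> [6 3 17]
Step 3: demand=5,sold=5 ship[1->2]=2 ship[0->1]=2 prod=3 -> [7 3 14]
Step 4: demand=5,sold=5 ship[1->2]=2 ship[0->1]=2 prod=3 -> [8 3 11]
Step 5: demand=5,sold=5 ship[1->2]=2 ship[0->1]=2 prod=3 -> [9 3 8]
Step 6: demand=5,sold=5 ship[1->2]=2 ship[0->1]=2 prod=3 -> [10 3 5]
Step 7: demand=5,sold=5 ship[1->2]=2 ship[0->1]=2 prod=3 -> [11 3 2]
Step 8: demand=5,sold=2 ship[1->2]=2 ship[0->1]=2 prod=3 -> [12 3 2]
Step 9: demand=5,sold=2 ship[1->2]=2 ship[0->1]=2 prod=3 -> [13 3 2]
Step 10: demand=5,sold=2 ship[1->2]=2 ship[0->1]=2 prod=3 -> [14 3 2]
Step 11: demand=5,sold=2 ship[1->2]=2 ship[0->1]=2 prod=3 -> [15 3 2]
Step 12: demand=5,sold=2 ship[1->2]=2 ship[0->1]=2 prod=3 -> [16 3 2]
First stockout at step 8

8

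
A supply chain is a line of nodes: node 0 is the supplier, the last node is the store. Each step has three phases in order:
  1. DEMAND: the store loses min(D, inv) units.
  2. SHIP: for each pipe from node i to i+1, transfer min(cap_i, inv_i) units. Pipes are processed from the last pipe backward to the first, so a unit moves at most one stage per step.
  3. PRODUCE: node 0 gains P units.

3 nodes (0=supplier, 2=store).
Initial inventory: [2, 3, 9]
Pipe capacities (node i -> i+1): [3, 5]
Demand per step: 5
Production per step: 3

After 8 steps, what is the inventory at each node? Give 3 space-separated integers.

Step 1: demand=5,sold=5 ship[1->2]=3 ship[0->1]=2 prod=3 -> inv=[3 2 7]
Step 2: demand=5,sold=5 ship[1->2]=2 ship[0->1]=3 prod=3 -> inv=[3 3 4]
Step 3: demand=5,sold=4 ship[1->2]=3 ship[0->1]=3 prod=3 -> inv=[3 3 3]
Step 4: demand=5,sold=3 ship[1->2]=3 ship[0->1]=3 prod=3 -> inv=[3 3 3]
Step 5: demand=5,sold=3 ship[1->2]=3 ship[0->1]=3 prod=3 -> inv=[3 3 3]
Step 6: demand=5,sold=3 ship[1->2]=3 ship[0->1]=3 prod=3 -> inv=[3 3 3]
Step 7: demand=5,sold=3 ship[1->2]=3 ship[0->1]=3 prod=3 -> inv=[3 3 3]
Step 8: demand=5,sold=3 ship[1->2]=3 ship[0->1]=3 prod=3 -> inv=[3 3 3]

3 3 3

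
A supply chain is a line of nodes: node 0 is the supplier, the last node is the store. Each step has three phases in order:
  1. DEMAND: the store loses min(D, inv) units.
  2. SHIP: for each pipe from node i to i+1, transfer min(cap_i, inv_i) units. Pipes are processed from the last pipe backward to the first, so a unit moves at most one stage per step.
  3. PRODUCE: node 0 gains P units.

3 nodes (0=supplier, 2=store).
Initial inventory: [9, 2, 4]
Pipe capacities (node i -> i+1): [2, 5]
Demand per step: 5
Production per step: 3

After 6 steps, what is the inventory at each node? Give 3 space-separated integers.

Step 1: demand=5,sold=4 ship[1->2]=2 ship[0->1]=2 prod=3 -> inv=[10 2 2]
Step 2: demand=5,sold=2 ship[1->2]=2 ship[0->1]=2 prod=3 -> inv=[11 2 2]
Step 3: demand=5,sold=2 ship[1->2]=2 ship[0->1]=2 prod=3 -> inv=[12 2 2]
Step 4: demand=5,sold=2 ship[1->2]=2 ship[0->1]=2 prod=3 -> inv=[13 2 2]
Step 5: demand=5,sold=2 ship[1->2]=2 ship[0->1]=2 prod=3 -> inv=[14 2 2]
Step 6: demand=5,sold=2 ship[1->2]=2 ship[0->1]=2 prod=3 -> inv=[15 2 2]

15 2 2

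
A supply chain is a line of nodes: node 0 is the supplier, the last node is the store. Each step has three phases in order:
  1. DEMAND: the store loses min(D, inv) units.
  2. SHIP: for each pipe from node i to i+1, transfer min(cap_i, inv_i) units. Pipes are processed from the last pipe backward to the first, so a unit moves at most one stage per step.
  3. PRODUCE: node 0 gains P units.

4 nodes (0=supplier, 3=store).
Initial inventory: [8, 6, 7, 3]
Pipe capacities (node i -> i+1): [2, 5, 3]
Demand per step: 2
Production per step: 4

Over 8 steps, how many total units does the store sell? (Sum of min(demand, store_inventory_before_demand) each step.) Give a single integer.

Step 1: sold=2 (running total=2) -> [10 3 9 4]
Step 2: sold=2 (running total=4) -> [12 2 9 5]
Step 3: sold=2 (running total=6) -> [14 2 8 6]
Step 4: sold=2 (running total=8) -> [16 2 7 7]
Step 5: sold=2 (running total=10) -> [18 2 6 8]
Step 6: sold=2 (running total=12) -> [20 2 5 9]
Step 7: sold=2 (running total=14) -> [22 2 4 10]
Step 8: sold=2 (running total=16) -> [24 2 3 11]

Answer: 16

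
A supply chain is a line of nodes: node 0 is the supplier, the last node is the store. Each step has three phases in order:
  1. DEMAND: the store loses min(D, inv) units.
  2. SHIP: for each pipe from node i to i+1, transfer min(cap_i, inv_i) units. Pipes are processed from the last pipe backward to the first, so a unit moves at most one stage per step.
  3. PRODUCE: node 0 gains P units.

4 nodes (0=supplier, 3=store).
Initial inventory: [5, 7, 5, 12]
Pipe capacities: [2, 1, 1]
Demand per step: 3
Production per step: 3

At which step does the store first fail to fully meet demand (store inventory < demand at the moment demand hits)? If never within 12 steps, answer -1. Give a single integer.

Step 1: demand=3,sold=3 ship[2->3]=1 ship[1->2]=1 ship[0->1]=2 prod=3 -> [6 8 5 10]
Step 2: demand=3,sold=3 ship[2->3]=1 ship[1->2]=1 ship[0->1]=2 prod=3 -> [7 9 5 8]
Step 3: demand=3,sold=3 ship[2->3]=1 ship[1->2]=1 ship[0->1]=2 prod=3 -> [8 10 5 6]
Step 4: demand=3,sold=3 ship[2->3]=1 ship[1->2]=1 ship[0->1]=2 prod=3 -> [9 11 5 4]
Step 5: demand=3,sold=3 ship[2->3]=1 ship[1->2]=1 ship[0->1]=2 prod=3 -> [10 12 5 2]
Step 6: demand=3,sold=2 ship[2->3]=1 ship[1->2]=1 ship[0->1]=2 prod=3 -> [11 13 5 1]
Step 7: demand=3,sold=1 ship[2->3]=1 ship[1->2]=1 ship[0->1]=2 prod=3 -> [12 14 5 1]
Step 8: demand=3,sold=1 ship[2->3]=1 ship[1->2]=1 ship[0->1]=2 prod=3 -> [13 15 5 1]
Step 9: demand=3,sold=1 ship[2->3]=1 ship[1->2]=1 ship[0->1]=2 prod=3 -> [14 16 5 1]
Step 10: demand=3,sold=1 ship[2->3]=1 ship[1->2]=1 ship[0->1]=2 prod=3 -> [15 17 5 1]
Step 11: demand=3,sold=1 ship[2->3]=1 ship[1->2]=1 ship[0->1]=2 prod=3 -> [16 18 5 1]
Step 12: demand=3,sold=1 ship[2->3]=1 ship[1->2]=1 ship[0->1]=2 prod=3 -> [17 19 5 1]
First stockout at step 6

6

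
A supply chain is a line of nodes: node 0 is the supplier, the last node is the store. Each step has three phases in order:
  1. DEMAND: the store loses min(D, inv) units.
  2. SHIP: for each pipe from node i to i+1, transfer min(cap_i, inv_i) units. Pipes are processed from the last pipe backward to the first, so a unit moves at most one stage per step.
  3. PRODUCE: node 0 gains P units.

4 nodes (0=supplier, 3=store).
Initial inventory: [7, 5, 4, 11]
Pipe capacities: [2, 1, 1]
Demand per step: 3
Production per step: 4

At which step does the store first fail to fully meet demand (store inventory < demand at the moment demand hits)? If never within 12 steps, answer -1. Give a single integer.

Step 1: demand=3,sold=3 ship[2->3]=1 ship[1->2]=1 ship[0->1]=2 prod=4 -> [9 6 4 9]
Step 2: demand=3,sold=3 ship[2->3]=1 ship[1->2]=1 ship[0->1]=2 prod=4 -> [11 7 4 7]
Step 3: demand=3,sold=3 ship[2->3]=1 ship[1->2]=1 ship[0->1]=2 prod=4 -> [13 8 4 5]
Step 4: demand=3,sold=3 ship[2->3]=1 ship[1->2]=1 ship[0->1]=2 prod=4 -> [15 9 4 3]
Step 5: demand=3,sold=3 ship[2->3]=1 ship[1->2]=1 ship[0->1]=2 prod=4 -> [17 10 4 1]
Step 6: demand=3,sold=1 ship[2->3]=1 ship[1->2]=1 ship[0->1]=2 prod=4 -> [19 11 4 1]
Step 7: demand=3,sold=1 ship[2->3]=1 ship[1->2]=1 ship[0->1]=2 prod=4 -> [21 12 4 1]
Step 8: demand=3,sold=1 ship[2->3]=1 ship[1->2]=1 ship[0->1]=2 prod=4 -> [23 13 4 1]
Step 9: demand=3,sold=1 ship[2->3]=1 ship[1->2]=1 ship[0->1]=2 prod=4 -> [25 14 4 1]
Step 10: demand=3,sold=1 ship[2->3]=1 ship[1->2]=1 ship[0->1]=2 prod=4 -> [27 15 4 1]
Step 11: demand=3,sold=1 ship[2->3]=1 ship[1->2]=1 ship[0->1]=2 prod=4 -> [29 16 4 1]
Step 12: demand=3,sold=1 ship[2->3]=1 ship[1->2]=1 ship[0->1]=2 prod=4 -> [31 17 4 1]
First stockout at step 6

6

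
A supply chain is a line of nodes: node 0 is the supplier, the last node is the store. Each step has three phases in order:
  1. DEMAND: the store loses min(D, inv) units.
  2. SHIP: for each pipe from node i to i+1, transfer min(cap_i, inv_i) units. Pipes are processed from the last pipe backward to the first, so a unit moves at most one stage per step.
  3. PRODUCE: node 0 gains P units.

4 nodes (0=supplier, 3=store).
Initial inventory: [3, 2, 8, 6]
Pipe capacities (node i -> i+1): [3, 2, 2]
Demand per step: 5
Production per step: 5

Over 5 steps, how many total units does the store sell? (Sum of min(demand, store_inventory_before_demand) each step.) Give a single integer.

Step 1: sold=5 (running total=5) -> [5 3 8 3]
Step 2: sold=3 (running total=8) -> [7 4 8 2]
Step 3: sold=2 (running total=10) -> [9 5 8 2]
Step 4: sold=2 (running total=12) -> [11 6 8 2]
Step 5: sold=2 (running total=14) -> [13 7 8 2]

Answer: 14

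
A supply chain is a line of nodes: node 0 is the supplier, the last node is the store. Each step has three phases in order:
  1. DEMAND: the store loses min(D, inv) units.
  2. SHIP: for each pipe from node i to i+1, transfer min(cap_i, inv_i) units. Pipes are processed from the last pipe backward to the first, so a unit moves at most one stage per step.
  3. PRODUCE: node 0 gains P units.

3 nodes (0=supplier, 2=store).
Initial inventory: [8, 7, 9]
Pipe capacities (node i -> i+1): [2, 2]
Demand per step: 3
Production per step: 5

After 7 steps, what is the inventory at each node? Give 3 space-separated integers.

Step 1: demand=3,sold=3 ship[1->2]=2 ship[0->1]=2 prod=5 -> inv=[11 7 8]
Step 2: demand=3,sold=3 ship[1->2]=2 ship[0->1]=2 prod=5 -> inv=[14 7 7]
Step 3: demand=3,sold=3 ship[1->2]=2 ship[0->1]=2 prod=5 -> inv=[17 7 6]
Step 4: demand=3,sold=3 ship[1->2]=2 ship[0->1]=2 prod=5 -> inv=[20 7 5]
Step 5: demand=3,sold=3 ship[1->2]=2 ship[0->1]=2 prod=5 -> inv=[23 7 4]
Step 6: demand=3,sold=3 ship[1->2]=2 ship[0->1]=2 prod=5 -> inv=[26 7 3]
Step 7: demand=3,sold=3 ship[1->2]=2 ship[0->1]=2 prod=5 -> inv=[29 7 2]

29 7 2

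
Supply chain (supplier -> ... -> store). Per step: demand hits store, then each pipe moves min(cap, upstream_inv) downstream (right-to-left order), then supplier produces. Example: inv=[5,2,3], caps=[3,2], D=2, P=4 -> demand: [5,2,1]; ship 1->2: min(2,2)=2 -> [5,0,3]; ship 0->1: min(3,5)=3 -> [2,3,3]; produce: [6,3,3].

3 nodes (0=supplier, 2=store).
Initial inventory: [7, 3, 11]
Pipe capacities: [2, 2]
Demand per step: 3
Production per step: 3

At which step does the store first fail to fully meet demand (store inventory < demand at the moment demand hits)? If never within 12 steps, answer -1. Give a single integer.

Step 1: demand=3,sold=3 ship[1->2]=2 ship[0->1]=2 prod=3 -> [8 3 10]
Step 2: demand=3,sold=3 ship[1->2]=2 ship[0->1]=2 prod=3 -> [9 3 9]
Step 3: demand=3,sold=3 ship[1->2]=2 ship[0->1]=2 prod=3 -> [10 3 8]
Step 4: demand=3,sold=3 ship[1->2]=2 ship[0->1]=2 prod=3 -> [11 3 7]
Step 5: demand=3,sold=3 ship[1->2]=2 ship[0->1]=2 prod=3 -> [12 3 6]
Step 6: demand=3,sold=3 ship[1->2]=2 ship[0->1]=2 prod=3 -> [13 3 5]
Step 7: demand=3,sold=3 ship[1->2]=2 ship[0->1]=2 prod=3 -> [14 3 4]
Step 8: demand=3,sold=3 ship[1->2]=2 ship[0->1]=2 prod=3 -> [15 3 3]
Step 9: demand=3,sold=3 ship[1->2]=2 ship[0->1]=2 prod=3 -> [16 3 2]
Step 10: demand=3,sold=2 ship[1->2]=2 ship[0->1]=2 prod=3 -> [17 3 2]
Step 11: demand=3,sold=2 ship[1->2]=2 ship[0->1]=2 prod=3 -> [18 3 2]
Step 12: demand=3,sold=2 ship[1->2]=2 ship[0->1]=2 prod=3 -> [19 3 2]
First stockout at step 10

10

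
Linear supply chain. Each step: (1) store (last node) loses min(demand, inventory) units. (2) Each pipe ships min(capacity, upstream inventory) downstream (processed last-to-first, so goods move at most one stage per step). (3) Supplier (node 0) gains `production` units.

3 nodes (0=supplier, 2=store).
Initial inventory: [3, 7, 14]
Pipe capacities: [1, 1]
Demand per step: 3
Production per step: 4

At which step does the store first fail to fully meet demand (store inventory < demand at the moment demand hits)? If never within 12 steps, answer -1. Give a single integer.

Step 1: demand=3,sold=3 ship[1->2]=1 ship[0->1]=1 prod=4 -> [6 7 12]
Step 2: demand=3,sold=3 ship[1->2]=1 ship[0->1]=1 prod=4 -> [9 7 10]
Step 3: demand=3,sold=3 ship[1->2]=1 ship[0->1]=1 prod=4 -> [12 7 8]
Step 4: demand=3,sold=3 ship[1->2]=1 ship[0->1]=1 prod=4 -> [15 7 6]
Step 5: demand=3,sold=3 ship[1->2]=1 ship[0->1]=1 prod=4 -> [18 7 4]
Step 6: demand=3,sold=3 ship[1->2]=1 ship[0->1]=1 prod=4 -> [21 7 2]
Step 7: demand=3,sold=2 ship[1->2]=1 ship[0->1]=1 prod=4 -> [24 7 1]
Step 8: demand=3,sold=1 ship[1->2]=1 ship[0->1]=1 prod=4 -> [27 7 1]
Step 9: demand=3,sold=1 ship[1->2]=1 ship[0->1]=1 prod=4 -> [30 7 1]
Step 10: demand=3,sold=1 ship[1->2]=1 ship[0->1]=1 prod=4 -> [33 7 1]
Step 11: demand=3,sold=1 ship[1->2]=1 ship[0->1]=1 prod=4 -> [36 7 1]
Step 12: demand=3,sold=1 ship[1->2]=1 ship[0->1]=1 prod=4 -> [39 7 1]
First stockout at step 7

7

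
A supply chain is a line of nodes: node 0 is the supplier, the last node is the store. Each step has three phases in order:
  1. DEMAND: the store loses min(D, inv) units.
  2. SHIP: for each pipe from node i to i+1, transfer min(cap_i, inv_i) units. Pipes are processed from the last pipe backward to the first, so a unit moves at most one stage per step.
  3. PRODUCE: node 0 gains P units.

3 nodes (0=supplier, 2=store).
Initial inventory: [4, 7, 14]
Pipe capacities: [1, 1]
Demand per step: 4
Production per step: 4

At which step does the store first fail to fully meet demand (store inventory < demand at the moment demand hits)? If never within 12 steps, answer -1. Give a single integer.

Step 1: demand=4,sold=4 ship[1->2]=1 ship[0->1]=1 prod=4 -> [7 7 11]
Step 2: demand=4,sold=4 ship[1->2]=1 ship[0->1]=1 prod=4 -> [10 7 8]
Step 3: demand=4,sold=4 ship[1->2]=1 ship[0->1]=1 prod=4 -> [13 7 5]
Step 4: demand=4,sold=4 ship[1->2]=1 ship[0->1]=1 prod=4 -> [16 7 2]
Step 5: demand=4,sold=2 ship[1->2]=1 ship[0->1]=1 prod=4 -> [19 7 1]
Step 6: demand=4,sold=1 ship[1->2]=1 ship[0->1]=1 prod=4 -> [22 7 1]
Step 7: demand=4,sold=1 ship[1->2]=1 ship[0->1]=1 prod=4 -> [25 7 1]
Step 8: demand=4,sold=1 ship[1->2]=1 ship[0->1]=1 prod=4 -> [28 7 1]
Step 9: demand=4,sold=1 ship[1->2]=1 ship[0->1]=1 prod=4 -> [31 7 1]
Step 10: demand=4,sold=1 ship[1->2]=1 ship[0->1]=1 prod=4 -> [34 7 1]
Step 11: demand=4,sold=1 ship[1->2]=1 ship[0->1]=1 prod=4 -> [37 7 1]
Step 12: demand=4,sold=1 ship[1->2]=1 ship[0->1]=1 prod=4 -> [40 7 1]
First stockout at step 5

5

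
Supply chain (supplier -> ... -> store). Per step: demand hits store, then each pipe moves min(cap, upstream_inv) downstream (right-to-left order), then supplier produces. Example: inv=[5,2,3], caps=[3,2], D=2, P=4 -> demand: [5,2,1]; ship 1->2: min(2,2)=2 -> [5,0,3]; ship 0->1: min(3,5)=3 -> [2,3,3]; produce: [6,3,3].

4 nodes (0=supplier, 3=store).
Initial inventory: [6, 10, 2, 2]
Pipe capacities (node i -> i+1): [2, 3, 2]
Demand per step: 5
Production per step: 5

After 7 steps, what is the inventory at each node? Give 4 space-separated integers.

Step 1: demand=5,sold=2 ship[2->3]=2 ship[1->2]=3 ship[0->1]=2 prod=5 -> inv=[9 9 3 2]
Step 2: demand=5,sold=2 ship[2->3]=2 ship[1->2]=3 ship[0->1]=2 prod=5 -> inv=[12 8 4 2]
Step 3: demand=5,sold=2 ship[2->3]=2 ship[1->2]=3 ship[0->1]=2 prod=5 -> inv=[15 7 5 2]
Step 4: demand=5,sold=2 ship[2->3]=2 ship[1->2]=3 ship[0->1]=2 prod=5 -> inv=[18 6 6 2]
Step 5: demand=5,sold=2 ship[2->3]=2 ship[1->2]=3 ship[0->1]=2 prod=5 -> inv=[21 5 7 2]
Step 6: demand=5,sold=2 ship[2->3]=2 ship[1->2]=3 ship[0->1]=2 prod=5 -> inv=[24 4 8 2]
Step 7: demand=5,sold=2 ship[2->3]=2 ship[1->2]=3 ship[0->1]=2 prod=5 -> inv=[27 3 9 2]

27 3 9 2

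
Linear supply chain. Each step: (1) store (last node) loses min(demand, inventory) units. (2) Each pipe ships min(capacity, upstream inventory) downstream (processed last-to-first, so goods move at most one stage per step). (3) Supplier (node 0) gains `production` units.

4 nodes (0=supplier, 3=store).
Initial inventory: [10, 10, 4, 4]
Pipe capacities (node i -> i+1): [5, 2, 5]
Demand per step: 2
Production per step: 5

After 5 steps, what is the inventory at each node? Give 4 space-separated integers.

Step 1: demand=2,sold=2 ship[2->3]=4 ship[1->2]=2 ship[0->1]=5 prod=5 -> inv=[10 13 2 6]
Step 2: demand=2,sold=2 ship[2->3]=2 ship[1->2]=2 ship[0->1]=5 prod=5 -> inv=[10 16 2 6]
Step 3: demand=2,sold=2 ship[2->3]=2 ship[1->2]=2 ship[0->1]=5 prod=5 -> inv=[10 19 2 6]
Step 4: demand=2,sold=2 ship[2->3]=2 ship[1->2]=2 ship[0->1]=5 prod=5 -> inv=[10 22 2 6]
Step 5: demand=2,sold=2 ship[2->3]=2 ship[1->2]=2 ship[0->1]=5 prod=5 -> inv=[10 25 2 6]

10 25 2 6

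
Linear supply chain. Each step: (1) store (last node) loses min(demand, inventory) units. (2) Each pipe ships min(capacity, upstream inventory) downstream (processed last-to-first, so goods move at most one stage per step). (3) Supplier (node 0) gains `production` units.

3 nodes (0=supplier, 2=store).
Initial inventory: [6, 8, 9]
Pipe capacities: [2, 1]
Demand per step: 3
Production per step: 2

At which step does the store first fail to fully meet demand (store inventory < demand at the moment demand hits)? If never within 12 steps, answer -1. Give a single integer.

Step 1: demand=3,sold=3 ship[1->2]=1 ship[0->1]=2 prod=2 -> [6 9 7]
Step 2: demand=3,sold=3 ship[1->2]=1 ship[0->1]=2 prod=2 -> [6 10 5]
Step 3: demand=3,sold=3 ship[1->2]=1 ship[0->1]=2 prod=2 -> [6 11 3]
Step 4: demand=3,sold=3 ship[1->2]=1 ship[0->1]=2 prod=2 -> [6 12 1]
Step 5: demand=3,sold=1 ship[1->2]=1 ship[0->1]=2 prod=2 -> [6 13 1]
Step 6: demand=3,sold=1 ship[1->2]=1 ship[0->1]=2 prod=2 -> [6 14 1]
Step 7: demand=3,sold=1 ship[1->2]=1 ship[0->1]=2 prod=2 -> [6 15 1]
Step 8: demand=3,sold=1 ship[1->2]=1 ship[0->1]=2 prod=2 -> [6 16 1]
Step 9: demand=3,sold=1 ship[1->2]=1 ship[0->1]=2 prod=2 -> [6 17 1]
Step 10: demand=3,sold=1 ship[1->2]=1 ship[0->1]=2 prod=2 -> [6 18 1]
Step 11: demand=3,sold=1 ship[1->2]=1 ship[0->1]=2 prod=2 -> [6 19 1]
Step 12: demand=3,sold=1 ship[1->2]=1 ship[0->1]=2 prod=2 -> [6 20 1]
First stockout at step 5

5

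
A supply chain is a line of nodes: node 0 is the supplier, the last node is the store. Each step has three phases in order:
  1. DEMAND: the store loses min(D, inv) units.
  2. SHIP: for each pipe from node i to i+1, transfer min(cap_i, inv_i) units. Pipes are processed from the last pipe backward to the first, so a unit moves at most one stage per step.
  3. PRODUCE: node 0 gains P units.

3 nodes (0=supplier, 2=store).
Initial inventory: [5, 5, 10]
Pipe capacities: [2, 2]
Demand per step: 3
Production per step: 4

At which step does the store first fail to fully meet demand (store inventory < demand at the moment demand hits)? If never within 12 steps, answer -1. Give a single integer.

Step 1: demand=3,sold=3 ship[1->2]=2 ship[0->1]=2 prod=4 -> [7 5 9]
Step 2: demand=3,sold=3 ship[1->2]=2 ship[0->1]=2 prod=4 -> [9 5 8]
Step 3: demand=3,sold=3 ship[1->2]=2 ship[0->1]=2 prod=4 -> [11 5 7]
Step 4: demand=3,sold=3 ship[1->2]=2 ship[0->1]=2 prod=4 -> [13 5 6]
Step 5: demand=3,sold=3 ship[1->2]=2 ship[0->1]=2 prod=4 -> [15 5 5]
Step 6: demand=3,sold=3 ship[1->2]=2 ship[0->1]=2 prod=4 -> [17 5 4]
Step 7: demand=3,sold=3 ship[1->2]=2 ship[0->1]=2 prod=4 -> [19 5 3]
Step 8: demand=3,sold=3 ship[1->2]=2 ship[0->1]=2 prod=4 -> [21 5 2]
Step 9: demand=3,sold=2 ship[1->2]=2 ship[0->1]=2 prod=4 -> [23 5 2]
Step 10: demand=3,sold=2 ship[1->2]=2 ship[0->1]=2 prod=4 -> [25 5 2]
Step 11: demand=3,sold=2 ship[1->2]=2 ship[0->1]=2 prod=4 -> [27 5 2]
Step 12: demand=3,sold=2 ship[1->2]=2 ship[0->1]=2 prod=4 -> [29 5 2]
First stockout at step 9

9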